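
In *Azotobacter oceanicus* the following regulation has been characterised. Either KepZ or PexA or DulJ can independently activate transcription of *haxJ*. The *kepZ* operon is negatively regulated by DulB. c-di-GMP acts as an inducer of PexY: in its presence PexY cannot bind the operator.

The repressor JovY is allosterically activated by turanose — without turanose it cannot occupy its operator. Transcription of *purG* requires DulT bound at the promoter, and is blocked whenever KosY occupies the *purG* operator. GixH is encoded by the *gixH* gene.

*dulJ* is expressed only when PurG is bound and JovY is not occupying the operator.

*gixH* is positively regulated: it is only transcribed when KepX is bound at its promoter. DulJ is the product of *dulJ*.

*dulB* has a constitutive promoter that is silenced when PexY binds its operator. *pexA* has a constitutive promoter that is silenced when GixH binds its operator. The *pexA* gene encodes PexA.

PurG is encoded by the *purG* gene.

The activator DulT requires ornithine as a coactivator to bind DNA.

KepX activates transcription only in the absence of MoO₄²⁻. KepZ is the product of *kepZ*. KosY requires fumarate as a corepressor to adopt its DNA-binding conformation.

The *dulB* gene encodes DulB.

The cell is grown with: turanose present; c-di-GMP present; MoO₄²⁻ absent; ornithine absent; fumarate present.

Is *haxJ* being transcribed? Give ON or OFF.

OFF

c-di-GMP is present, so PexY is inactive.
With no repressor bound, *dulB* is transcribed.
So DulB is produced and active.
With repressor DulB bound, *kepZ* is not transcribed.
So KepZ is not produced.
MoO₄²⁻ is absent, so KepX is active.
No repressor is bound and KepX is active, so *gixH* is transcribed.
So GixH is produced and active.
With repressor GixH bound, *pexA* is not transcribed.
So PexA is not produced.
Fumarate is present, so KosY is active.
Ornithine is absent, so DulT is inactive.
With repressor KosY bound, *purG* is not transcribed.
So PurG is not produced.
Turanose is present, so JovY is active.
With repressor JovY bound, *dulJ* is not transcribed.
So DulJ is not produced.
No activator is available at the *haxJ* promoter, so *haxJ* is not transcribed.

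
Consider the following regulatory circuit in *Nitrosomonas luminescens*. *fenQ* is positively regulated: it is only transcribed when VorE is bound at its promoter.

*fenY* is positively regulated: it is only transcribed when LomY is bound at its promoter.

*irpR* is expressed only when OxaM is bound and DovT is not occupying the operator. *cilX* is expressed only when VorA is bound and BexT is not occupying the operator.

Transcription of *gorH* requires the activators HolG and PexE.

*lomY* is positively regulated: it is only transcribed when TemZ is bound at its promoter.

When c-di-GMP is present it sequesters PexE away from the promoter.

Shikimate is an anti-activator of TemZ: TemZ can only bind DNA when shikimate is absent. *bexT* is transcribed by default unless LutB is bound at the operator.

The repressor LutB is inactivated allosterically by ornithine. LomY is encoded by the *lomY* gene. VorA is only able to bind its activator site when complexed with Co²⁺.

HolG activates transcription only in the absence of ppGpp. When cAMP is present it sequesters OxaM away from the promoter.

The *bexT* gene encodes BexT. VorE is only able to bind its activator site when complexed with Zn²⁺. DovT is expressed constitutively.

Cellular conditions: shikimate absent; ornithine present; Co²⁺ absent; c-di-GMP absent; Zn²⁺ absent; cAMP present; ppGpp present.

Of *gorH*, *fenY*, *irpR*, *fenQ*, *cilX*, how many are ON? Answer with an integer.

ppGpp is present, so HolG is inactive.
c-di-GMP is absent, so PexE is active.
Required activator HolG is absent, so *gorH* is not transcribed.
→ *gorH* is OFF.
Shikimate is absent, so TemZ is active.
No repressor is bound and TemZ is active, so *lomY* is transcribed.
So LomY is produced and active.
No repressor is bound and LomY is active, so *fenY* is transcribed.
→ *fenY* is ON.
DovT is produced constitutively and is active.
cAMP is present, so OxaM is inactive.
With repressor DovT bound, *irpR* is not transcribed.
→ *irpR* is OFF.
Zn²⁺ is absent, so VorE is inactive.
Required activator VorE is absent, so *fenQ* is not transcribed.
→ *fenQ* is OFF.
Ornithine is present, so LutB is inactive.
With no repressor bound, *bexT* is transcribed.
So BexT is produced and active.
Co²⁺ is absent, so VorA is inactive.
With repressor BexT bound, *cilX* is not transcribed.
→ *cilX* is OFF.
1 of the 5 genes is transcribed.

1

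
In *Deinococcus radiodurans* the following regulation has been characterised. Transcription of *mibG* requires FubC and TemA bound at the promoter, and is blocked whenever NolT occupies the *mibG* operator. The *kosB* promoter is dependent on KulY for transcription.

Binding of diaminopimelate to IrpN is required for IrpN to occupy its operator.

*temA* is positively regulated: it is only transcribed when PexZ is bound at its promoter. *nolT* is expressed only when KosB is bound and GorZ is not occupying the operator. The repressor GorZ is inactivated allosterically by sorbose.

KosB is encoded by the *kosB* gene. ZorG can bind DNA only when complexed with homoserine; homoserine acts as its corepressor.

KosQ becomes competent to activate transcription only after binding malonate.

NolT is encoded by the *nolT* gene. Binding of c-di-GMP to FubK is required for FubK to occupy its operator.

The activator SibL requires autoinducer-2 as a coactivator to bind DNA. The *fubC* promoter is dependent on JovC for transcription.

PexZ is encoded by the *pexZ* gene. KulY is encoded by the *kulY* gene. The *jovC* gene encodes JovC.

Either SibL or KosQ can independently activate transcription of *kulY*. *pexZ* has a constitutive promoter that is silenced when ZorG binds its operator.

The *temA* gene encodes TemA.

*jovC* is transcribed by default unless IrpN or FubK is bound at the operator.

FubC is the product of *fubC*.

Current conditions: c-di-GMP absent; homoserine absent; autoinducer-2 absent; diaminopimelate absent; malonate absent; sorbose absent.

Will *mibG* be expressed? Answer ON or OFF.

ON

Diaminopimelate is absent, so IrpN is inactive.
c-di-GMP is absent, so FubK is inactive.
With no repressor bound, *jovC* is transcribed.
So JovC is produced and active.
No repressor is bound and JovC is active, so *fubC* is transcribed.
So FubC is produced and active.
Homoserine is absent, so ZorG is inactive.
With no repressor bound, *pexZ* is transcribed.
So PexZ is produced and active.
No repressor is bound and PexZ is active, so *temA* is transcribed.
So TemA is produced and active.
Sorbose is absent, so GorZ is active.
Autoinducer-2 is absent, so SibL is inactive.
Malonate is absent, so KosQ is inactive.
No activator is available at the *kulY* promoter, so *kulY* is not transcribed.
So KulY is not produced.
Required activator KulY is absent, so *kosB* is not transcribed.
So KosB is not produced.
With repressor GorZ bound, *nolT* is not transcribed.
So NolT is not produced.
No repressor is bound and FubC and TemA are active, so *mibG* is transcribed.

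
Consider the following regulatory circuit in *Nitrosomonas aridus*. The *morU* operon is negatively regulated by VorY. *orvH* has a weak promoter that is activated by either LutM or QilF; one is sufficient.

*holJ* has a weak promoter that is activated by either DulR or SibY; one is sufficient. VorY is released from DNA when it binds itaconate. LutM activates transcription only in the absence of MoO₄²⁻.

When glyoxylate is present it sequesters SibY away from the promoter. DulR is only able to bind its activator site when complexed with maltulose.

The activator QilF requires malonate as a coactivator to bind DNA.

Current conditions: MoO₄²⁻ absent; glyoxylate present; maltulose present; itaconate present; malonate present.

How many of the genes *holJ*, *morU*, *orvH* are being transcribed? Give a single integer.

Maltulose is present, so DulR is active.
Glyoxylate is present, so SibY is inactive.
Activator DulR is present, so *holJ* is transcribed.
→ *holJ* is ON.
Itaconate is present, so VorY is inactive.
With no repressor bound, *morU* is transcribed.
→ *morU* is ON.
MoO₄²⁻ is absent, so LutM is active.
Malonate is present, so QilF is active.
Activator LutM is present, so *orvH* is transcribed.
→ *orvH* is ON.
3 of the 3 genes are transcribed.

3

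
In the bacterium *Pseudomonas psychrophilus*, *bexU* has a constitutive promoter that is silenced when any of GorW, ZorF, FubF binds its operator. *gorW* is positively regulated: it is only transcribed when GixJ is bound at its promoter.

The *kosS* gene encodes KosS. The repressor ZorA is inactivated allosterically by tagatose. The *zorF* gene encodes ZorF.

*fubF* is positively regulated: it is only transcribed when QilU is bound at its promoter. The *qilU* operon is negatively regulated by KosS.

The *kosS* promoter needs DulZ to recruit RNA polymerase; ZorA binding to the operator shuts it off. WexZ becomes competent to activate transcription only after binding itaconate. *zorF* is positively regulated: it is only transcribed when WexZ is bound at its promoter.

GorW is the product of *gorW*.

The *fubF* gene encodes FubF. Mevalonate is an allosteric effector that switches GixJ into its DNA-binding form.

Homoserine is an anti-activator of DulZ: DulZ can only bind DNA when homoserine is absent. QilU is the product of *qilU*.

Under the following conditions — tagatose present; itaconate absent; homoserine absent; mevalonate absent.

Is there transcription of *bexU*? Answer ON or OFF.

Mevalonate is absent, so GixJ is inactive.
Required activator GixJ is absent, so *gorW* is not transcribed.
So GorW is not produced.
Itaconate is absent, so WexZ is inactive.
Required activator WexZ is absent, so *zorF* is not transcribed.
So ZorF is not produced.
Homoserine is absent, so DulZ is active.
Tagatose is present, so ZorA is inactive.
No repressor is bound and DulZ is active, so *kosS* is transcribed.
So KosS is produced and active.
With repressor KosS bound, *qilU* is not transcribed.
So QilU is not produced.
Required activator QilU is absent, so *fubF* is not transcribed.
So FubF is not produced.
With no repressor bound, *bexU* is transcribed.

ON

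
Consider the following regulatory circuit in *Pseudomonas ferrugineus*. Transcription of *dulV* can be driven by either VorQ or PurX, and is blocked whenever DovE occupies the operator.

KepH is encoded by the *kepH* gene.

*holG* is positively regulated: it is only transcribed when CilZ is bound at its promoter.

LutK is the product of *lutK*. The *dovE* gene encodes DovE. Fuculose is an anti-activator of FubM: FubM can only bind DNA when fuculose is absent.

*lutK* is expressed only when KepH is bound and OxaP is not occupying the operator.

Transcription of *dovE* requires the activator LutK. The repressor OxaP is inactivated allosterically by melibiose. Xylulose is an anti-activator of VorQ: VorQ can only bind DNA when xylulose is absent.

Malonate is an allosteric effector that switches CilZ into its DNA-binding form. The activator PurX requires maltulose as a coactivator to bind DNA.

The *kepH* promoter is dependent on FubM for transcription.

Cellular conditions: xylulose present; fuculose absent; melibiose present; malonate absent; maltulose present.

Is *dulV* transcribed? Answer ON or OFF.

Xylulose is present, so VorQ is inactive.
Melibiose is present, so OxaP is inactive.
Fuculose is absent, so FubM is active.
No repressor is bound and FubM is active, so *kepH* is transcribed.
So KepH is produced and active.
No repressor is bound and KepH is active, so *lutK* is transcribed.
So LutK is produced and active.
No repressor is bound and LutK is active, so *dovE* is transcribed.
So DovE is produced and active.
Maltulose is present, so PurX is active.
With repressor DovE bound, *dulV* is not transcribed.

OFF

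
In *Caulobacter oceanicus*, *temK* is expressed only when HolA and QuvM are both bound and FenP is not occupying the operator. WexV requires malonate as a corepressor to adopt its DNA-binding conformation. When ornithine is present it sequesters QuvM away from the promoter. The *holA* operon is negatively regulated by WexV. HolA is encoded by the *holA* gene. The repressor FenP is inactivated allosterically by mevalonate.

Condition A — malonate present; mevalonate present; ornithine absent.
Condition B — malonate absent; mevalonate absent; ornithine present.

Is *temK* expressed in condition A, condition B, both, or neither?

Condition A:
Malonate is present, so WexV is active.
With repressor WexV bound, *holA* is not transcribed.
So HolA is not produced.
Mevalonate is present, so FenP is inactive.
Ornithine is absent, so QuvM is active.
Required activator HolA is absent, so *temK* is not transcribed.
→ *temK* is OFF in A.
Condition B:
Malonate is absent, so WexV is inactive.
With no repressor bound, *holA* is transcribed.
So HolA is produced and active.
Mevalonate is absent, so FenP is active.
Ornithine is present, so QuvM is inactive.
With repressor FenP bound, *temK* is not transcribed.
→ *temK* is OFF in B.

neither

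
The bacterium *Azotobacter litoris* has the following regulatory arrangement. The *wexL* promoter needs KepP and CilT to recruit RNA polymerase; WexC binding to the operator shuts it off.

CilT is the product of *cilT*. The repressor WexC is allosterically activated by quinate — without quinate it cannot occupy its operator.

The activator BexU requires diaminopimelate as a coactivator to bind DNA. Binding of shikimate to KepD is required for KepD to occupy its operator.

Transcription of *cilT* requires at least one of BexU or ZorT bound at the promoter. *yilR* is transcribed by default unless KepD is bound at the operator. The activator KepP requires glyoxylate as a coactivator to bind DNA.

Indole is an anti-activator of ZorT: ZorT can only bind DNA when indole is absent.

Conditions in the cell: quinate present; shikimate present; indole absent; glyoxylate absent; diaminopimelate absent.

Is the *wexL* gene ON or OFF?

Quinate is present, so WexC is active.
Glyoxylate is absent, so KepP is inactive.
Diaminopimelate is absent, so BexU is inactive.
Indole is absent, so ZorT is active.
Activator ZorT is present, so *cilT* is transcribed.
So CilT is produced and active.
With repressor WexC bound, *wexL* is not transcribed.

OFF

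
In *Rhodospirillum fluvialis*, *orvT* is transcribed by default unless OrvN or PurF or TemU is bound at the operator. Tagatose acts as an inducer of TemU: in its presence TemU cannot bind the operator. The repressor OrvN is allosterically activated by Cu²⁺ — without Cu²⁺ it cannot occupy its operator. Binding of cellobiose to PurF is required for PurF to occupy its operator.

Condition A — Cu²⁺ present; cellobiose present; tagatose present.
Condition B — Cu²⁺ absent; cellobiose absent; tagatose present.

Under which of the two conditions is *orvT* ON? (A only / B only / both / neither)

Condition A:
Cu²⁺ is present, so OrvN is active.
Cellobiose is present, so PurF is active.
Tagatose is present, so TemU is inactive.
With repressor OrvN bound, *orvT* is not transcribed.
→ *orvT* is OFF in A.
Condition B:
Cu²⁺ is absent, so OrvN is inactive.
Cellobiose is absent, so PurF is inactive.
Tagatose is present, so TemU is inactive.
With no repressor bound, *orvT* is transcribed.
→ *orvT* is ON in B.

B only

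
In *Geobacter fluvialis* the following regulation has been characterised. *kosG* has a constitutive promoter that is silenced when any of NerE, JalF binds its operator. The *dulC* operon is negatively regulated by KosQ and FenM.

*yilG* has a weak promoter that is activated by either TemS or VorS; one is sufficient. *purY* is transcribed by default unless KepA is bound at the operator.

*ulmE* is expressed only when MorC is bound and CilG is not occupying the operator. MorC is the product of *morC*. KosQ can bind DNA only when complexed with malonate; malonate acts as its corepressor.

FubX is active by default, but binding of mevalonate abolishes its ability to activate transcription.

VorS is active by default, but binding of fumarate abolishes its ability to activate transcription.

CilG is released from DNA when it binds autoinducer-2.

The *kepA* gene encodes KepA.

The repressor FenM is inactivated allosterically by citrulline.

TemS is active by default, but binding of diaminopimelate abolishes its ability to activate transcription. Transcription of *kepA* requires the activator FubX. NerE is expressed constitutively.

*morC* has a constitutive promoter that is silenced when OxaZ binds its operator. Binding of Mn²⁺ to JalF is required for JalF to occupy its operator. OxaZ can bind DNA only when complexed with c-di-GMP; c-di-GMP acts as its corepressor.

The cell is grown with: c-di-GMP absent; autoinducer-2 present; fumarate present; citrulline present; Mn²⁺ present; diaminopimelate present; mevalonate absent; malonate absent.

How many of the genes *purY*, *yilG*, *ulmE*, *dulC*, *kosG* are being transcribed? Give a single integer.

Mevalonate is absent, so FubX is active.
No repressor is bound and FubX is active, so *kepA* is transcribed.
So KepA is produced and active.
With repressor KepA bound, *purY* is not transcribed.
→ *purY* is OFF.
Diaminopimelate is present, so TemS is inactive.
Fumarate is present, so VorS is inactive.
No activator is available at the *yilG* promoter, so *yilG* is not transcribed.
→ *yilG* is OFF.
c-di-GMP is absent, so OxaZ is inactive.
With no repressor bound, *morC* is transcribed.
So MorC is produced and active.
Autoinducer-2 is present, so CilG is inactive.
No repressor is bound and MorC is active, so *ulmE* is transcribed.
→ *ulmE* is ON.
Malonate is absent, so KosQ is inactive.
Citrulline is present, so FenM is inactive.
With no repressor bound, *dulC* is transcribed.
→ *dulC* is ON.
NerE is produced constitutively and is active.
Mn²⁺ is present, so JalF is active.
With repressor NerE bound, *kosG* is not transcribed.
→ *kosG* is OFF.
2 of the 5 genes are transcribed.

2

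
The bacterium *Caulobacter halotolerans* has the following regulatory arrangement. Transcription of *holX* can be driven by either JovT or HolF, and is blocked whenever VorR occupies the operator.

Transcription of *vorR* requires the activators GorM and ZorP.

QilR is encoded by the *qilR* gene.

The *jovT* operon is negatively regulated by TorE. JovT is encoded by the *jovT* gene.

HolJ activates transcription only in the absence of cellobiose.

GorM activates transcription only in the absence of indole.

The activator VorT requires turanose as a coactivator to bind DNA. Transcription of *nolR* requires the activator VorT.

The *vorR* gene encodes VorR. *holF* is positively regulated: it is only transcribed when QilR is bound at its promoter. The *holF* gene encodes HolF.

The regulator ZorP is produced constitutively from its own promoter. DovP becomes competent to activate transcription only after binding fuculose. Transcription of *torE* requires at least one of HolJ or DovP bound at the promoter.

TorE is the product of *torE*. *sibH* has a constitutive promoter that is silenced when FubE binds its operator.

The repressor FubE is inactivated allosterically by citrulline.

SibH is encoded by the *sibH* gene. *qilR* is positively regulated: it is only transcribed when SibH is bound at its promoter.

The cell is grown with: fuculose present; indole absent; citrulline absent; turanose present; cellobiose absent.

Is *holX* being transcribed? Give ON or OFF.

OFF

Cellobiose is absent, so HolJ is active.
Fuculose is present, so DovP is active.
Activator HolJ is present, so *torE* is transcribed.
So TorE is produced and active.
With repressor TorE bound, *jovT* is not transcribed.
So JovT is not produced.
Citrulline is absent, so FubE is active.
With repressor FubE bound, *sibH* is not transcribed.
So SibH is not produced.
Required activator SibH is absent, so *qilR* is not transcribed.
So QilR is not produced.
Required activator QilR is absent, so *holF* is not transcribed.
So HolF is not produced.
Indole is absent, so GorM is active.
ZorP is produced constitutively and is active.
No repressor is bound and GorM and ZorP are active, so *vorR* is transcribed.
So VorR is produced and active.
With repressor VorR bound, *holX* is not transcribed.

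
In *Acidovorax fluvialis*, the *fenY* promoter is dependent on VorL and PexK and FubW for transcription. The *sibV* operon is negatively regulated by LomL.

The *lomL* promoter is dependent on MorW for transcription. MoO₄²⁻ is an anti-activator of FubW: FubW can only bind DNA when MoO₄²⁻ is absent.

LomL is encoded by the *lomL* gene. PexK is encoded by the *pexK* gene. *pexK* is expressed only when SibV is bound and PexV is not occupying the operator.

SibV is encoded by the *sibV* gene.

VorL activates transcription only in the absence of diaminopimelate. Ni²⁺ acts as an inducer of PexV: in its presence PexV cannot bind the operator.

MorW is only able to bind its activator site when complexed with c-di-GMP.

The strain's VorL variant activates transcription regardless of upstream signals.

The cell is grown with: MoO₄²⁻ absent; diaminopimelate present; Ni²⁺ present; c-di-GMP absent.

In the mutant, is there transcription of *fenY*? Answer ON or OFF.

VorL is constitutively active in this strain.
c-di-GMP is absent, so MorW is inactive.
Required activator MorW is absent, so *lomL* is not transcribed.
So LomL is not produced.
With no repressor bound, *sibV* is transcribed.
So SibV is produced and active.
Ni²⁺ is present, so PexV is inactive.
No repressor is bound and SibV is active, so *pexK* is transcribed.
So PexK is produced and active.
MoO₄²⁻ is absent, so FubW is active.
No repressor is bound and VorL and PexK and FubW are active, so *fenY* is transcribed.

ON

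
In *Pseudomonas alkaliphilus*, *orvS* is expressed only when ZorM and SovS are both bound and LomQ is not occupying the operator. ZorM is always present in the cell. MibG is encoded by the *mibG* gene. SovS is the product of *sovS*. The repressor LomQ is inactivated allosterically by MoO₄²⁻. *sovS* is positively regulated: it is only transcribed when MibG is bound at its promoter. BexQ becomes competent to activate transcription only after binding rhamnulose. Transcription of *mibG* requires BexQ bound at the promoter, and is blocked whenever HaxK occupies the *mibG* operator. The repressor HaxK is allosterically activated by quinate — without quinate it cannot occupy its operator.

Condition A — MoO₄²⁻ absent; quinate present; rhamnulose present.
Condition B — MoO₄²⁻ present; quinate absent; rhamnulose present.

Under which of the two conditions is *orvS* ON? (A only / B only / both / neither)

B only

Condition A:
MoO₄²⁻ is absent, so LomQ is active.
ZorM is produced constitutively and is active.
Quinate is present, so HaxK is active.
Rhamnulose is present, so BexQ is active.
With repressor HaxK bound, *mibG* is not transcribed.
So MibG is not produced.
Required activator MibG is absent, so *sovS* is not transcribed.
So SovS is not produced.
With repressor LomQ bound, *orvS* is not transcribed.
→ *orvS* is OFF in A.
Condition B:
MoO₄²⁻ is present, so LomQ is inactive.
ZorM is produced constitutively and is active.
Quinate is absent, so HaxK is inactive.
Rhamnulose is present, so BexQ is active.
No repressor is bound and BexQ is active, so *mibG* is transcribed.
So MibG is produced and active.
No repressor is bound and MibG is active, so *sovS* is transcribed.
So SovS is produced and active.
No repressor is bound and ZorM and SovS are active, so *orvS* is transcribed.
→ *orvS* is ON in B.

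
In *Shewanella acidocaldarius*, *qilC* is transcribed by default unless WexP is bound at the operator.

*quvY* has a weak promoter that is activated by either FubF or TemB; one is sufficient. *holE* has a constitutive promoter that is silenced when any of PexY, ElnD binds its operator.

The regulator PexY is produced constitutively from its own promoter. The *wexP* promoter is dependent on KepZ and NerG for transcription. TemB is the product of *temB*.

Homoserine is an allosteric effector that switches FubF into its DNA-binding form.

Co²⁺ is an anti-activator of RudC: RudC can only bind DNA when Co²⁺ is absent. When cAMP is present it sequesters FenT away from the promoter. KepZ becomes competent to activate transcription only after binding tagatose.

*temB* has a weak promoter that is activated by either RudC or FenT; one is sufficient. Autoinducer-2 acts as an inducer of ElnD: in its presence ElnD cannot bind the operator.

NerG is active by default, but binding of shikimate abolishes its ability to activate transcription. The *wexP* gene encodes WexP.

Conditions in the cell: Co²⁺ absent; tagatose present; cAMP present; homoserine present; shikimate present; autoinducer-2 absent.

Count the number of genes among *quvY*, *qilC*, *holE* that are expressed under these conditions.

2

Homoserine is present, so FubF is active.
Co²⁺ is absent, so RudC is active.
cAMP is present, so FenT is inactive.
Activator RudC is present, so *temB* is transcribed.
So TemB is produced and active.
Activator FubF is present, so *quvY* is transcribed.
→ *quvY* is ON.
Tagatose is present, so KepZ is active.
Shikimate is present, so NerG is inactive.
Required activator NerG is absent, so *wexP* is not transcribed.
So WexP is not produced.
With no repressor bound, *qilC* is transcribed.
→ *qilC* is ON.
PexY is produced constitutively and is active.
Autoinducer-2 is absent, so ElnD is active.
With repressor PexY bound, *holE* is not transcribed.
→ *holE* is OFF.
2 of the 3 genes are transcribed.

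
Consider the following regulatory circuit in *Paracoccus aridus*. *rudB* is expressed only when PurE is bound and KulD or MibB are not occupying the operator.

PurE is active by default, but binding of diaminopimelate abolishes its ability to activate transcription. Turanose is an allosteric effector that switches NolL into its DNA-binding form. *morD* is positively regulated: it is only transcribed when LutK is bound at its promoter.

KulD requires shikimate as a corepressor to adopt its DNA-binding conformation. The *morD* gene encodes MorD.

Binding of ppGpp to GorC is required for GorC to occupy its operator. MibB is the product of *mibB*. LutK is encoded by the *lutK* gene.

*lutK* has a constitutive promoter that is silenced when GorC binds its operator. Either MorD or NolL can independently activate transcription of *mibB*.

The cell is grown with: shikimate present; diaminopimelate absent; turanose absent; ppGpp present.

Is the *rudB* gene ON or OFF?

OFF

Shikimate is present, so KulD is active.
ppGpp is present, so GorC is active.
With repressor GorC bound, *lutK* is not transcribed.
So LutK is not produced.
Required activator LutK is absent, so *morD* is not transcribed.
So MorD is not produced.
Turanose is absent, so NolL is inactive.
No activator is available at the *mibB* promoter, so *mibB* is not transcribed.
So MibB is not produced.
Diaminopimelate is absent, so PurE is active.
With repressor KulD bound, *rudB* is not transcribed.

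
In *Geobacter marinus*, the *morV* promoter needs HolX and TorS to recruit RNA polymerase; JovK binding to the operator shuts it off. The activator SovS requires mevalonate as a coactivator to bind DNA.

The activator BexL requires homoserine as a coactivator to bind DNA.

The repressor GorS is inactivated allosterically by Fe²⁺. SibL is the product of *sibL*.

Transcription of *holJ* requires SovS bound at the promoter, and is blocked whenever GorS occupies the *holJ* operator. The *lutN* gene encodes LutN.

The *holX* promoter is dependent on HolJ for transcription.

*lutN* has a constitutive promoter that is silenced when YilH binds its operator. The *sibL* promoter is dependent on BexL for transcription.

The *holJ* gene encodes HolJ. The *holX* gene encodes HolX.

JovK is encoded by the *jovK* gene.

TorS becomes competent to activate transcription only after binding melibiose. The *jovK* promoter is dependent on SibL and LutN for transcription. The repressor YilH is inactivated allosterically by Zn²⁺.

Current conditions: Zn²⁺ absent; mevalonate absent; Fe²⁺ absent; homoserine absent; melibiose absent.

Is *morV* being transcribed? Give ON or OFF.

OFF

Homoserine is absent, so BexL is inactive.
Required activator BexL is absent, so *sibL* is not transcribed.
So SibL is not produced.
Zn²⁺ is absent, so YilH is active.
With repressor YilH bound, *lutN* is not transcribed.
So LutN is not produced.
Required activator SibL is absent, so *jovK* is not transcribed.
So JovK is not produced.
Mevalonate is absent, so SovS is inactive.
Fe²⁺ is absent, so GorS is active.
With repressor GorS bound, *holJ* is not transcribed.
So HolJ is not produced.
Required activator HolJ is absent, so *holX* is not transcribed.
So HolX is not produced.
Melibiose is absent, so TorS is inactive.
Required activator HolX is absent, so *morV* is not transcribed.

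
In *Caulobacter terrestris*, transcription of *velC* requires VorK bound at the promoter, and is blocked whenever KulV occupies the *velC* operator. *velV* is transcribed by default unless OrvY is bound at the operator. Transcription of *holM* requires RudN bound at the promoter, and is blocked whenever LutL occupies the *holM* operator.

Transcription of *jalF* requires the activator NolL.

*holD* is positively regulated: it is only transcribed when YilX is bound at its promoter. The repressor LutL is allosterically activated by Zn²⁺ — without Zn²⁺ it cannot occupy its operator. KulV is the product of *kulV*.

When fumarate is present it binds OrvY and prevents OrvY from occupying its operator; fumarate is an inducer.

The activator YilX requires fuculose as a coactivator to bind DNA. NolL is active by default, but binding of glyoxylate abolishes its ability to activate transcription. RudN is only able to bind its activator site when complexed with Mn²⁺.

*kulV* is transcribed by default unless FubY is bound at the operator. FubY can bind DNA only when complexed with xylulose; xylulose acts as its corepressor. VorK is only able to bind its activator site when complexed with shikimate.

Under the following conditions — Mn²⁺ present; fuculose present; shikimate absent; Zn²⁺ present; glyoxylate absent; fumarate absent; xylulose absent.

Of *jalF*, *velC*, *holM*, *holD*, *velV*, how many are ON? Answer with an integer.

Glyoxylate is absent, so NolL is active.
No repressor is bound and NolL is active, so *jalF* is transcribed.
→ *jalF* is ON.
Shikimate is absent, so VorK is inactive.
Xylulose is absent, so FubY is inactive.
With no repressor bound, *kulV* is transcribed.
So KulV is produced and active.
With repressor KulV bound, *velC* is not transcribed.
→ *velC* is OFF.
Mn²⁺ is present, so RudN is active.
Zn²⁺ is present, so LutL is active.
With repressor LutL bound, *holM* is not transcribed.
→ *holM* is OFF.
Fuculose is present, so YilX is active.
No repressor is bound and YilX is active, so *holD* is transcribed.
→ *holD* is ON.
Fumarate is absent, so OrvY is active.
With repressor OrvY bound, *velV* is not transcribed.
→ *velV* is OFF.
2 of the 5 genes are transcribed.

2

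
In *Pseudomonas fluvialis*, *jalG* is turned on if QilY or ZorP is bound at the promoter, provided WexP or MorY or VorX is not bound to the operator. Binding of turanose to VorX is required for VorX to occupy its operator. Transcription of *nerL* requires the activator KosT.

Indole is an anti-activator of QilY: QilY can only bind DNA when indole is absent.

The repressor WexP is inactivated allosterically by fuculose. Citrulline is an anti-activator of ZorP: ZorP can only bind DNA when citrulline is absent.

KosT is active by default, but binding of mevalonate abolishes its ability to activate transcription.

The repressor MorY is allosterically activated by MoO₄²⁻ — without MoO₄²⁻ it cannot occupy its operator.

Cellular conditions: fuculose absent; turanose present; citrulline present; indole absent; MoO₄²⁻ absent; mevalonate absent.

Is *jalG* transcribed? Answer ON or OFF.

Fuculose is absent, so WexP is active.
Indole is absent, so QilY is active.
Citrulline is present, so ZorP is inactive.
MoO₄²⁻ is absent, so MorY is inactive.
Turanose is present, so VorX is active.
With repressor WexP bound, *jalG* is not transcribed.

OFF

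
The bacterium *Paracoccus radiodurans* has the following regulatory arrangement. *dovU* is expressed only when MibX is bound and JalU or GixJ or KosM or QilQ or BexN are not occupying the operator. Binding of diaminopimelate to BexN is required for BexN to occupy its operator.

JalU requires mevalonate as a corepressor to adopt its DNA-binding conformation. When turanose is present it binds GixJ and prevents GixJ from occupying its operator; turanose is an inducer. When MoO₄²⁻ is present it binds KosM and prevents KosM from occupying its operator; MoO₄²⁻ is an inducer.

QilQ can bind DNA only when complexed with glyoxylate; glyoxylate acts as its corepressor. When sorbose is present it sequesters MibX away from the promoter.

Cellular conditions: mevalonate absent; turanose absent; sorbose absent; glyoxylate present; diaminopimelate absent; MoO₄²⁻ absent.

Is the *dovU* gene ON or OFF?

Mevalonate is absent, so JalU is inactive.
Turanose is absent, so GixJ is active.
MoO₄²⁻ is absent, so KosM is active.
Glyoxylate is present, so QilQ is active.
Sorbose is absent, so MibX is active.
Diaminopimelate is absent, so BexN is inactive.
With repressor GixJ bound, *dovU* is not transcribed.

OFF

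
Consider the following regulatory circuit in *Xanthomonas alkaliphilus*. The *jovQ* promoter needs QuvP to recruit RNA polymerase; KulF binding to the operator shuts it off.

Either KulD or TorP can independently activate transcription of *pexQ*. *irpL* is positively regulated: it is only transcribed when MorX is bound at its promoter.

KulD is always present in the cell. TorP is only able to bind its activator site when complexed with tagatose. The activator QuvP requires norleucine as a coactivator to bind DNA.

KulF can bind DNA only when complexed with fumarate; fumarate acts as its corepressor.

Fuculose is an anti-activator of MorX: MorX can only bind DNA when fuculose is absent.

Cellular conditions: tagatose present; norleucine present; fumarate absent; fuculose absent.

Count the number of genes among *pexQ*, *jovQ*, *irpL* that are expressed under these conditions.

3

KulD is produced constitutively and is active.
Tagatose is present, so TorP is active.
Activator KulD is present, so *pexQ* is transcribed.
→ *pexQ* is ON.
Norleucine is present, so QuvP is active.
Fumarate is absent, so KulF is inactive.
No repressor is bound and QuvP is active, so *jovQ* is transcribed.
→ *jovQ* is ON.
Fuculose is absent, so MorX is active.
No repressor is bound and MorX is active, so *irpL* is transcribed.
→ *irpL* is ON.
3 of the 3 genes are transcribed.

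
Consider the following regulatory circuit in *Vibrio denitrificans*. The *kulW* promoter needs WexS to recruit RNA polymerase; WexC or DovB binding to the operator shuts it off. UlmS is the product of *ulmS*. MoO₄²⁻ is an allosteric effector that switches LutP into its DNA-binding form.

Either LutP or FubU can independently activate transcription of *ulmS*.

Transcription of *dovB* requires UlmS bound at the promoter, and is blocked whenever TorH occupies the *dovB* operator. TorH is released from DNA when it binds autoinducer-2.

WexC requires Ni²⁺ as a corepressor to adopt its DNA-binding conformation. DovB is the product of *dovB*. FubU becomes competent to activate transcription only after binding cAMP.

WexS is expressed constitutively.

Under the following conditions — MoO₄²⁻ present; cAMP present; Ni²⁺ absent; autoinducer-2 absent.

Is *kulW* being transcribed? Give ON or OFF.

Ni²⁺ is absent, so WexC is inactive.
MoO₄²⁻ is present, so LutP is active.
cAMP is present, so FubU is active.
Activator LutP is present, so *ulmS* is transcribed.
So UlmS is produced and active.
Autoinducer-2 is absent, so TorH is active.
With repressor TorH bound, *dovB* is not transcribed.
So DovB is not produced.
WexS is produced constitutively and is active.
No repressor is bound and WexS is active, so *kulW* is transcribed.

ON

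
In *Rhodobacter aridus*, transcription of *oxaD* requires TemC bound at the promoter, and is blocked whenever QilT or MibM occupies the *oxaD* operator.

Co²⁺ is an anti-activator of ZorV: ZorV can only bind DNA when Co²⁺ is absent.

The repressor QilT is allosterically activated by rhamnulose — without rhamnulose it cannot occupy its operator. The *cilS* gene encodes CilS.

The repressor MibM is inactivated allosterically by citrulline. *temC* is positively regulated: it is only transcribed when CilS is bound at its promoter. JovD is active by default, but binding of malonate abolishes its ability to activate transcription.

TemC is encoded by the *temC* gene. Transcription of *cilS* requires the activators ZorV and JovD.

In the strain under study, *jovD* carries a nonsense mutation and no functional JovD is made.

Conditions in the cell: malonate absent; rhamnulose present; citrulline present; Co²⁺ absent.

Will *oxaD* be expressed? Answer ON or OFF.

OFF

Co²⁺ is absent, so ZorV is active.
JovD is non-functional in this strain, so it has no effect.
Required activator JovD is absent, so *cilS* is not transcribed.
So CilS is not produced.
Required activator CilS is absent, so *temC* is not transcribed.
So TemC is not produced.
Rhamnulose is present, so QilT is active.
Citrulline is present, so MibM is inactive.
With repressor QilT bound, *oxaD* is not transcribed.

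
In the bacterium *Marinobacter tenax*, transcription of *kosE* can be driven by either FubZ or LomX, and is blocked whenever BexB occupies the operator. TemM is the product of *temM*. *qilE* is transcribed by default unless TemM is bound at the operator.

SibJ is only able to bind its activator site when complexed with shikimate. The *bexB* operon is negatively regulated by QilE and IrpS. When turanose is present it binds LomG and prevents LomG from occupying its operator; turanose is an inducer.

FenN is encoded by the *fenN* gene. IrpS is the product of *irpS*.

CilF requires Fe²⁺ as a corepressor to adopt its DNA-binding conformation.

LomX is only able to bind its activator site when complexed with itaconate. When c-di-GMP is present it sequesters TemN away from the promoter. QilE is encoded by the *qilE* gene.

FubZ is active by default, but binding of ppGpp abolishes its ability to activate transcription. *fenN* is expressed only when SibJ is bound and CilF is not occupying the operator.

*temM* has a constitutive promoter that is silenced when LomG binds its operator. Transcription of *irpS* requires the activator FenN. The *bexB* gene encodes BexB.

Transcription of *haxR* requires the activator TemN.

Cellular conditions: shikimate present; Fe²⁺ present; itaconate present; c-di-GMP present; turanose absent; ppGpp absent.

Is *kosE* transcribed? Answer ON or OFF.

ON

Turanose is absent, so LomG is active.
With repressor LomG bound, *temM* is not transcribed.
So TemM is not produced.
With no repressor bound, *qilE* is transcribed.
So QilE is produced and active.
Fe²⁺ is present, so CilF is active.
Shikimate is present, so SibJ is active.
With repressor CilF bound, *fenN* is not transcribed.
So FenN is not produced.
Required activator FenN is absent, so *irpS* is not transcribed.
So IrpS is not produced.
With repressor QilE bound, *bexB* is not transcribed.
So BexB is not produced.
ppGpp is absent, so FubZ is active.
Itaconate is present, so LomX is active.
Activator FubZ is present, so *kosE* is transcribed.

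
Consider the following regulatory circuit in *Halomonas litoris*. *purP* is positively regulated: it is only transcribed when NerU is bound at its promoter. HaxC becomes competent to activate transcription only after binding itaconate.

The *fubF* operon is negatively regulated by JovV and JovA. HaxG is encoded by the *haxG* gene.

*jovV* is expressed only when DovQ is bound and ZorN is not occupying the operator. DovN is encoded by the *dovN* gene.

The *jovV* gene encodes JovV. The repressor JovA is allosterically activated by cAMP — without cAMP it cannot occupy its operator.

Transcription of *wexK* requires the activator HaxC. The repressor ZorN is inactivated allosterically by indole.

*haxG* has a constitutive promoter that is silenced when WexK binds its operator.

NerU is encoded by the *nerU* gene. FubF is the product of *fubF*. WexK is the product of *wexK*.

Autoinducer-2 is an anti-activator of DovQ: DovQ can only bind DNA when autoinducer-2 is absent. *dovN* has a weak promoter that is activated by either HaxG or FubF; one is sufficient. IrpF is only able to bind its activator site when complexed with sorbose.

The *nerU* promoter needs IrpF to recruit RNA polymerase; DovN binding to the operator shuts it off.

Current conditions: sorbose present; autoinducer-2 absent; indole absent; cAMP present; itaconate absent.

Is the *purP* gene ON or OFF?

Itaconate is absent, so HaxC is inactive.
Required activator HaxC is absent, so *wexK* is not transcribed.
So WexK is not produced.
With no repressor bound, *haxG* is transcribed.
So HaxG is produced and active.
Indole is absent, so ZorN is active.
Autoinducer-2 is absent, so DovQ is active.
With repressor ZorN bound, *jovV* is not transcribed.
So JovV is not produced.
cAMP is present, so JovA is active.
With repressor JovA bound, *fubF* is not transcribed.
So FubF is not produced.
Activator HaxG is present, so *dovN* is transcribed.
So DovN is produced and active.
Sorbose is present, so IrpF is active.
With repressor DovN bound, *nerU* is not transcribed.
So NerU is not produced.
Required activator NerU is absent, so *purP* is not transcribed.

OFF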